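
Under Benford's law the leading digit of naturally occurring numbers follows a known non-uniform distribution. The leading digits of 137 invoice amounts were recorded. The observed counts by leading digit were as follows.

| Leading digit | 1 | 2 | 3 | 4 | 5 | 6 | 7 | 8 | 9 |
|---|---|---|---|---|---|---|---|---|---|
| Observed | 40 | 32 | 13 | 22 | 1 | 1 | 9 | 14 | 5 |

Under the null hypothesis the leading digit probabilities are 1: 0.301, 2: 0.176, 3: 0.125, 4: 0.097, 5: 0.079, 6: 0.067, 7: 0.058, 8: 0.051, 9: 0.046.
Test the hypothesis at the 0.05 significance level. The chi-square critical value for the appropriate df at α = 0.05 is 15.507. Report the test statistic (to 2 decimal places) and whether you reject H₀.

32.97; reject

Expected counts E_i = n·p_i: 137×0.301 = 41.237, 137×0.176 = 24.112, 137×0.125 = 17.125, 137×0.097 = 13.289, 137×0.079 = 10.823, 137×0.067 = 9.179, 137×0.058 = 7.946, 137×0.051 = 6.987, 137×0.046 = 6.302.
cat         O        E   (O−E)²/E
1          40   41.237      0.037
2          32   24.112      2.580
3          13   17.125      0.994
4          22   13.289      5.710
5           1   10.823      8.915
6           1    9.179      7.288
7           9    7.946      0.140
8          14    6.987      7.039
9           5    6.302      0.269
Sum = 32.97
df = 8. Since 32.97 > 15.507, we reject H₀.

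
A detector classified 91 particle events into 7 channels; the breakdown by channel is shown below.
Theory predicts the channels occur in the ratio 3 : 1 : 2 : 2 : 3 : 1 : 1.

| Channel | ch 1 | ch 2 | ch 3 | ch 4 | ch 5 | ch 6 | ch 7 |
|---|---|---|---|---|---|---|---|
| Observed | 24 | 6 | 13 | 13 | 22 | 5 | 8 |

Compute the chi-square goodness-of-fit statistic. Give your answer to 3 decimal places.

1.476

Ratio total = 13. Expected counts: 91×3/13 = 21, 91×1/13 = 7, 91×2/13 = 14, 91×2/13 = 14, 91×3/13 = 21, 91×1/13 = 7, 91×1/13 = 7.
ch 1: (24 − 21)²/21 = 9/21 = 0.4286
ch 2: (6 − 7)²/7 = 1/7 = 0.1429
ch 3: (13 − 14)²/14 = 1/14 = 0.0714
ch 4: (13 − 14)²/14 = 1/14 = 0.0714
ch 5: (22 − 21)²/21 = 1/21 = 0.0476
ch 6: (5 − 7)²/7 = 4/7 = 0.5714
ch 7: (8 − 7)²/7 = 1/7 = 0.1429
Sum = 1.476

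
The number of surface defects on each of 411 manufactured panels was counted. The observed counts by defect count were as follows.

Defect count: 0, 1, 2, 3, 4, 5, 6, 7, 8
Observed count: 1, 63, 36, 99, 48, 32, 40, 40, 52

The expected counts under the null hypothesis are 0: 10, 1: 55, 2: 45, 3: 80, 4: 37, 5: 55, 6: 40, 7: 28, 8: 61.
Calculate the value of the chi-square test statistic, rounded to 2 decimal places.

34.94

χ² = (1−10)²/10 + (63−55)²/55 + (36−45)²/45 + (99−80)²/80 + (48−37)²/37 + (32−55)²/55 + (40−40)²/40 + (40−28)²/28 + (52−61)²/61
   = 8.100 + 1.164 + 1.800 + 4.513 + 3.270 + 9.618 + 0.000 + 5.143 + 1.328
Sum = 34.94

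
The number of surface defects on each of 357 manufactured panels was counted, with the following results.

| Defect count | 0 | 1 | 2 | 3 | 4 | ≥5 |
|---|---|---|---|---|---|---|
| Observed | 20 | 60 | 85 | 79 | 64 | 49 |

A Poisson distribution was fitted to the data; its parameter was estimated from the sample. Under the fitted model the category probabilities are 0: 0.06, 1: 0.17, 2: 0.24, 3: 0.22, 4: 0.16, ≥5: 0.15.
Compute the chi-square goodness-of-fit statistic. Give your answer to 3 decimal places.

Expected counts E_i = n·p_i: 357×0.06 = 21.42, 357×0.17 = 60.69, 357×0.24 = 85.68, 357×0.22 = 78.54, 357×0.16 = 57.12, 357×0.15 = 53.55.
χ² = (20−21.42)²/21.42 + (60−60.69)²/60.69 + (85−85.68)²/85.68 + (79−78.54)²/78.54 + (64−57.12)²/57.12 + (49−53.55)²/53.55
   = 0.0941 + 0.0078 + 0.0054 + 0.0027 + 0.8287 + 0.3866
Sum = 1.325

1.325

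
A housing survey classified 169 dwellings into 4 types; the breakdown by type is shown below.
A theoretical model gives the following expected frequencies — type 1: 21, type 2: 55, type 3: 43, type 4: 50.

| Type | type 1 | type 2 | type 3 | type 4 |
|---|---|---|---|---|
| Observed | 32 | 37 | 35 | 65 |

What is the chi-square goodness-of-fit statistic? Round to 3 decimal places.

17.641

χ² = (32−21)²/21 + (37−55)²/55 + (35−43)²/43 + (65−50)²/50
   = 5.7619 + 5.8909 + 1.4884 + 4.5000
Sum = 17.641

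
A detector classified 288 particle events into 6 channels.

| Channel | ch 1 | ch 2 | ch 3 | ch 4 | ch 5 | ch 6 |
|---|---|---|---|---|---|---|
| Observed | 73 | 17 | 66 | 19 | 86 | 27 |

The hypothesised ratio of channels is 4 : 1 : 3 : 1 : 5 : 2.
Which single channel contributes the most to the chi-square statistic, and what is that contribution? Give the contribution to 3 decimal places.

Ratio total = 16. Expected counts: 288×4/16 = 72, 288×1/16 = 18, 288×3/16 = 54, 288×1/16 = 18, 288×5/16 = 90, 288×2/16 = 36.
cat         O        E   (O−E)²/E
ch 1       73       72     0.0139
ch 2       17       18     0.0556
ch 3       66       54     2.6667
ch 4       19       18     0.0556
ch 5       86       90     0.1778
ch 6       27       36     2.2500
The largest term is for ch 3: 2.667.

ch 3, 2.667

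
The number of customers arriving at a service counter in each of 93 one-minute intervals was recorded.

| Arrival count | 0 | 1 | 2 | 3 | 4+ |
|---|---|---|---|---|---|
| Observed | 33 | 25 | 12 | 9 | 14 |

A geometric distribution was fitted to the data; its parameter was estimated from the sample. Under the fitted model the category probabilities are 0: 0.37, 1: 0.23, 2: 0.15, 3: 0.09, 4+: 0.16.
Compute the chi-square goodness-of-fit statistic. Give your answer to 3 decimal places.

Expected counts E_i = n·p_i: 93×0.37 = 34.41, 93×0.23 = 21.39, 93×0.15 = 13.95, 93×0.09 = 8.37, 93×0.16 = 14.88.
cat         O        E   (O−E)²/E
0          33    34.41     0.0578
1          25    21.39     0.6093
2          12    13.95     0.2726
3           9     8.37     0.0474
4+         14    14.88     0.0520
Sum = 1.039

1.039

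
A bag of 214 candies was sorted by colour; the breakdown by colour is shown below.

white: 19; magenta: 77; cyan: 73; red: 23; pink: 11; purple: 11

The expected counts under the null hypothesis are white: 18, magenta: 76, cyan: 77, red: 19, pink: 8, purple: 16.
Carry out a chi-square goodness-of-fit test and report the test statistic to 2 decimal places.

cat          O        E   (O−E)²/E
white       19       18      0.056
magenta     77       76      0.013
cyan        73       77      0.208
red         23       19      0.842
pink        11        8      1.125
purple      11       16      1.563
Sum = 3.81

3.81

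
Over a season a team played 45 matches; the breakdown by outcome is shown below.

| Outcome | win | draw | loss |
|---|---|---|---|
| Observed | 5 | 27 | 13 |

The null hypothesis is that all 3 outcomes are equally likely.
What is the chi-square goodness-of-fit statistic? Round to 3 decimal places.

Expected count for each of the 3 categories: 45/3 = 15.
cat         O        E   (O−E)²/E
win         5       15     6.6667
draw       27       15     9.6000
loss       13       15     0.2667
Sum = 16.533

16.533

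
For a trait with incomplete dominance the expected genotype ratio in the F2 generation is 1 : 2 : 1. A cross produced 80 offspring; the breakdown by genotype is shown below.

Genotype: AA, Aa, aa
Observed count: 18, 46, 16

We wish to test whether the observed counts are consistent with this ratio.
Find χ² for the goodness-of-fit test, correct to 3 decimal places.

Ratio total = 4. Expected counts: 80×1/4 = 20, 80×2/4 = 40, 80×1/4 = 20.
AA: (18 − 20)²/20 = 4/20 = 0.2000
Aa: (46 − 40)²/40 = 36/40 = 0.9000
aa: (16 − 20)²/20 = 16/20 = 0.8000
Sum = 1.900

1.900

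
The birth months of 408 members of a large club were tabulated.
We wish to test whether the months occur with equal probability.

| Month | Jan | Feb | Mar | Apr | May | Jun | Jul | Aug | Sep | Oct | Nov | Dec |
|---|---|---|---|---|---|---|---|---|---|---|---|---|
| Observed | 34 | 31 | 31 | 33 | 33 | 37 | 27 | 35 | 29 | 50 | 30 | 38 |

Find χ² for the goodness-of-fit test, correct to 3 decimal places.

11.529

Expected count for each of the 12 categories: 408/12 = 34.
Jan: (34 − 34)²/34 = 0/34 = 0.0000
Feb: (31 − 34)²/34 = 9/34 = 0.2647
Mar: (31 − 34)²/34 = 9/34 = 0.2647
Apr: (33 − 34)²/34 = 1/34 = 0.0294
May: (33 − 34)²/34 = 1/34 = 0.0294
Jun: (37 − 34)²/34 = 9/34 = 0.2647
Jul: (27 − 34)²/34 = 49/34 = 1.4412
Aug: (35 − 34)²/34 = 1/34 = 0.0294
Sep: (29 − 34)²/34 = 25/34 = 0.7353
Oct: (50 − 34)²/34 = 256/34 = 7.5294
Nov: (30 − 34)²/34 = 16/34 = 0.4706
Dec: (38 − 34)²/34 = 16/34 = 0.4706
Sum = 11.529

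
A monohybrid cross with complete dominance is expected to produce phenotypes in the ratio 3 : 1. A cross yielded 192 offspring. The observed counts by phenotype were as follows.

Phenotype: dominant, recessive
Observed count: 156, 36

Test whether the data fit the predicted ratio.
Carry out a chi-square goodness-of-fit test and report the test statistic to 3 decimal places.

Ratio total = 4. Expected counts: 192×3/4 = 144, 192×1/4 = 48.
dominant: (156 − 144)²/144 = 144/144 = 1.0000
recessive: (36 − 48)²/48 = 144/48 = 3.0000
Sum = 4.000

4.000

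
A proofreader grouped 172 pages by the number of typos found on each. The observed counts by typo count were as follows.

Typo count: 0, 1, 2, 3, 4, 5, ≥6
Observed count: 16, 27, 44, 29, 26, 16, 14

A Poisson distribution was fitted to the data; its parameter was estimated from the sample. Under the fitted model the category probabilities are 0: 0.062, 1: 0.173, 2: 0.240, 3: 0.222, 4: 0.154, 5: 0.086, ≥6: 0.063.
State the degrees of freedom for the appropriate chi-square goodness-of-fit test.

5

There are k = 7 categories and 1 parameter estimated from the data, so df = 7 − 1 − 1 = 5.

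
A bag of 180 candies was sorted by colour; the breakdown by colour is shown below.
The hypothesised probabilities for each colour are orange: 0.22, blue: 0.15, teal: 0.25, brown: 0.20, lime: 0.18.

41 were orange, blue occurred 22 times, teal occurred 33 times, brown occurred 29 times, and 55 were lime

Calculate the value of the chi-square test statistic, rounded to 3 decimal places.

21.301

Expected counts E_i = n·p_i: 180×0.22 = 39.6, 180×0.15 = 27, 180×0.25 = 45, 180×0.20 = 36, 180×0.18 = 32.4.
χ² = (41−39.6)²/39.6 + (22−27)²/27 + (33−45)²/45 + (29−36)²/36 + (55−32.4)²/32.4
   = 0.0495 + 0.9259 + 3.2000 + 1.3611 + 15.7642
Sum = 21.301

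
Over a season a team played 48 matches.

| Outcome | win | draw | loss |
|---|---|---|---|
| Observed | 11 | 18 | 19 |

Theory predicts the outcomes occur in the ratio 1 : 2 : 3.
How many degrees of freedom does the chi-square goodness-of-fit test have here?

There are k = 3 categories and no parameters were estimated from the data, so df = 3 − 1 = 2.

2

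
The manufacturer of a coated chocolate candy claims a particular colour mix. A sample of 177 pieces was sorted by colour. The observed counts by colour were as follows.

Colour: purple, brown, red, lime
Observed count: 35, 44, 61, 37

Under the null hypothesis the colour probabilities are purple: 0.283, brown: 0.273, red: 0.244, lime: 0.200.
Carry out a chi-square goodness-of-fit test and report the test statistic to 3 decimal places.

12.351

Expected counts E_i = n·p_i: 177×0.283 = 50.091, 177×0.273 = 48.321, 177×0.244 = 43.188, 177×0.200 = 35.4.
χ² = (35−50.091)²/50.091 + (44−48.321)²/48.321 + (61−43.188)²/43.188 + (37−35.4)²/35.4
   = 4.5465 + 0.3864 + 7.3462 + 0.0723
Sum = 12.351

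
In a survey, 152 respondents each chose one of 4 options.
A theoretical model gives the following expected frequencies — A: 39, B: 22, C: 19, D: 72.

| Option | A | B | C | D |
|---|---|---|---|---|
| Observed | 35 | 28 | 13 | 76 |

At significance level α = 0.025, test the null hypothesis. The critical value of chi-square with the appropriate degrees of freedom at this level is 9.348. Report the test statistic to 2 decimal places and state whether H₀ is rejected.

4.16; do not reject

A: (35 − 39)²/39 = 16/39 = 0.410
B: (28 − 22)²/22 = 36/22 = 1.636
C: (13 − 19)²/19 = 36/19 = 1.895
D: (76 − 72)²/72 = 16/72 = 0.222
Sum = 4.16
df = 3. Since 4.16 < 9.348, we do not reject H₀.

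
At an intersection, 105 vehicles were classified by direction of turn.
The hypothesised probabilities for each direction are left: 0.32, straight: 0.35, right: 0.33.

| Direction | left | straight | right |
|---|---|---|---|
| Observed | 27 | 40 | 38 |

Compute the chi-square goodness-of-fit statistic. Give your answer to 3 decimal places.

1.908

Expected counts E_i = n·p_i: 105×0.32 = 33.6, 105×0.35 = 36.75, 105×0.33 = 34.65.
cat           O        E   (O−E)²/E
left         27     33.6     1.2964
straight     40    36.75     0.2874
right        38    34.65     0.3239
Sum = 1.908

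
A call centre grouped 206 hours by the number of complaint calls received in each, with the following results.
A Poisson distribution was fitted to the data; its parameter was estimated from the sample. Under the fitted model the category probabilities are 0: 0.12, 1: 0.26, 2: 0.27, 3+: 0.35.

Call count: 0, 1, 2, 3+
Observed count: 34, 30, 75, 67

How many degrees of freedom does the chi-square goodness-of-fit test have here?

There are k = 4 categories and 1 parameter estimated from the data, so df = 4 − 1 − 1 = 2.

2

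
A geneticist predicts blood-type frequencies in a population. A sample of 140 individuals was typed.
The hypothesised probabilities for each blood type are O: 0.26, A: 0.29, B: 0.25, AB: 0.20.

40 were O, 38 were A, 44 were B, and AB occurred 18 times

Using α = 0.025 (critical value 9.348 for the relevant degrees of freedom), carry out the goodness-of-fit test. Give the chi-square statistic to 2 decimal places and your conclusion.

Expected counts E_i = n·p_i: 140×0.26 = 36.4, 140×0.29 = 40.6, 140×0.25 = 35, 140×0.20 = 28.
cat         O        E   (O−E)²/E
O          40     36.4      0.356
A          38     40.6      0.167
B          44       35      2.314
AB         18       28      3.571
Sum = 6.41
df = 3. Since 6.41 < 9.348, we do not reject H₀.

6.41; do not reject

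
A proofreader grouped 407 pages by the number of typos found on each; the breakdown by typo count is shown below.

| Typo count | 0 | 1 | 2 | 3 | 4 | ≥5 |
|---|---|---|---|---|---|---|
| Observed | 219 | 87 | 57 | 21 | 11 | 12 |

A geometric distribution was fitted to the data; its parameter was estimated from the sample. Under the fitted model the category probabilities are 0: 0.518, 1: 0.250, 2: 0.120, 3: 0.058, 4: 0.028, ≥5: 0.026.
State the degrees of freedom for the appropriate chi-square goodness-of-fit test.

There are k = 6 categories and 1 parameter estimated from the data, so df = 6 − 1 − 1 = 4.

4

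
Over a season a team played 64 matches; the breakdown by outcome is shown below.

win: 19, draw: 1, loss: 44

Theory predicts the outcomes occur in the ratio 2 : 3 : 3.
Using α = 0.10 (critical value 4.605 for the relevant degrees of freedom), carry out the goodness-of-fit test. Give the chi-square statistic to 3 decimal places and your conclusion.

Ratio total = 8. Expected counts: 64×2/8 = 16, 64×3/8 = 24, 64×3/8 = 24.
cat         O        E   (O−E)²/E
win        19       16     0.5625
draw        1       24    22.0417
loss       44       24    16.6667
Sum = 39.271
df = 2. Since 39.271 > 4.605, we reject H₀.

39.271; reject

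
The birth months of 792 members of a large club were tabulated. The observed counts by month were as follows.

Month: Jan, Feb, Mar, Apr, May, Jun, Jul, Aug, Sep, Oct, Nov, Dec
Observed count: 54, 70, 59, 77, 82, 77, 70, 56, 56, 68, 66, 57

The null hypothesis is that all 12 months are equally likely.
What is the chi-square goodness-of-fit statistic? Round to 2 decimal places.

15.27

Expected count for each of the 12 categories: 792/12 = 66.
cat         O        E   (O−E)²/E
Jan        54       66      2.182
Feb        70       66      0.242
Mar        59       66      0.742
Apr        77       66      1.833
May        82       66      3.879
Jun        77       66      1.833
Jul        70       66      0.242
Aug        56       66      1.515
Sep        56       66      1.515
Oct        68       66      0.061
Nov        66       66      0.000
Dec        57       66      1.227
Sum = 15.27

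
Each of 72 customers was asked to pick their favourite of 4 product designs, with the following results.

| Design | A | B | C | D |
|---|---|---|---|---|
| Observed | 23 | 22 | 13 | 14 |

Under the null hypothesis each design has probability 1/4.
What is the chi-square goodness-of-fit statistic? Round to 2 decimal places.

Expected count for each of the 4 categories: 72/4 = 18.
χ² = (23−18)²/18 + (22−18)²/18 + (13−18)²/18 + (14−18)²/18
   = 1.389 + 0.889 + 1.389 + 0.889
Sum = 4.56

4.56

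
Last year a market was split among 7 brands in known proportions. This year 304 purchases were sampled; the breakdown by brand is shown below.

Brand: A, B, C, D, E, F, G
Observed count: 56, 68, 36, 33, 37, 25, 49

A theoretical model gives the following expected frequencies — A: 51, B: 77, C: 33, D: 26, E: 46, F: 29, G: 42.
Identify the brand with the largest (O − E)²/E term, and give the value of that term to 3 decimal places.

D, 1.885

cat         O        E   (O−E)²/E
A          56       51     0.4902
B          68       77     1.0519
C          36       33     0.2727
D          33       26     1.8846
E          37       46     1.7609
F          25       29     0.5517
G          49       42     1.1667
The largest term is for D: 1.885.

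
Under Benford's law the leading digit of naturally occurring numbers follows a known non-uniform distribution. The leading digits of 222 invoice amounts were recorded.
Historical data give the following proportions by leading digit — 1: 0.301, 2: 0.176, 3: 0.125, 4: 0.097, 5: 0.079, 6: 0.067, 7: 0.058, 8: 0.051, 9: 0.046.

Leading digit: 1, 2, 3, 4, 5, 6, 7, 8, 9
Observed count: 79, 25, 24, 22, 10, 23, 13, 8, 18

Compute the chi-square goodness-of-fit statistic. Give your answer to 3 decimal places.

Expected counts E_i = n·p_i: 222×0.301 = 66.822, 222×0.176 = 39.072, 222×0.125 = 27.75, 222×0.097 = 21.534, 222×0.079 = 17.538, 222×0.067 = 14.874, 222×0.058 = 12.876, 222×0.051 = 11.322, 222×0.046 = 10.212.
cat         O        E   (O−E)²/E
1          79   66.822     2.2194
2          25   39.072     5.0681
3          24    27.75     0.5068
4          22   21.534     0.0101
5          10   17.538     3.2399
6          23   14.874     4.4394
7          13   12.876     0.0012
8           8   11.322     0.9747
9          18   10.212     5.9394
Sum = 22.399

22.399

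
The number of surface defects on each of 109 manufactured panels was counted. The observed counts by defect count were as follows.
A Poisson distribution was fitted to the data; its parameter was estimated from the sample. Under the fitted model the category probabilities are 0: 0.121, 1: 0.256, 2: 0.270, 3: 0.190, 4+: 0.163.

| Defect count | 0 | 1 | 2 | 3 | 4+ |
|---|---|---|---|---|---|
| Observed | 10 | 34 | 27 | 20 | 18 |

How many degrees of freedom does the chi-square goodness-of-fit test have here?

3

There are k = 5 categories and 1 parameter estimated from the data, so df = 5 − 1 − 1 = 3.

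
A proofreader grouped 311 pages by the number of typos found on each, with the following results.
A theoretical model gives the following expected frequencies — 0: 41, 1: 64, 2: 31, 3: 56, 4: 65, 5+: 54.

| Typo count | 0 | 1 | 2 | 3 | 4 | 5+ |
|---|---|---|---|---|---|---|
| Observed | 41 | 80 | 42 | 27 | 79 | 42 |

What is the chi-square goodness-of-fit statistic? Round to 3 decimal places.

28.603

χ² = (41−41)²/41 + (80−64)²/64 + (42−31)²/31 + (27−56)²/56 + (79−65)²/65 + (42−54)²/54
   = 0.0000 + 4.0000 + 3.9032 + 15.0179 + 3.0154 + 2.6667
Sum = 28.603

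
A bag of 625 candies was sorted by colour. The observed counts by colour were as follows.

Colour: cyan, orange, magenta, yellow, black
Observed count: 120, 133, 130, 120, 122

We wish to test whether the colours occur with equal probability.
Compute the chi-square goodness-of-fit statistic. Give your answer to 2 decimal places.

Expected count for each of the 5 categories: 625/5 = 125.
cyan: (120 − 125)²/125 = 25/125 = 0.200
orange: (133 − 125)²/125 = 64/125 = 0.512
magenta: (130 − 125)²/125 = 25/125 = 0.200
yellow: (120 − 125)²/125 = 25/125 = 0.200
black: (122 − 125)²/125 = 9/125 = 0.072
Sum = 1.18

1.18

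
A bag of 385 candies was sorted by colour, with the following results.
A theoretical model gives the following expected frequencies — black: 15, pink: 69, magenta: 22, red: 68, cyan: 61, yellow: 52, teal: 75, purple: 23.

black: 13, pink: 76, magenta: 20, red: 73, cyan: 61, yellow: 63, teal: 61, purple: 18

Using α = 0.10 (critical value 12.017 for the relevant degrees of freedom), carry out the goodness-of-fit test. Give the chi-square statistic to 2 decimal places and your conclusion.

χ² = (13−15)²/15 + (76−69)²/69 + (20−22)²/22 + (73−68)²/68 + (61−61)²/61 + (63−52)²/52 + (61−75)²/75 + (18−23)²/23
   = 0.267 + 0.710 + 0.182 + 0.368 + 0.000 + 2.327 + 2.613 + 1.087
Sum = 7.55
df = 7. Since 7.55 < 12.017, we do not reject H₀.

7.55; do not reject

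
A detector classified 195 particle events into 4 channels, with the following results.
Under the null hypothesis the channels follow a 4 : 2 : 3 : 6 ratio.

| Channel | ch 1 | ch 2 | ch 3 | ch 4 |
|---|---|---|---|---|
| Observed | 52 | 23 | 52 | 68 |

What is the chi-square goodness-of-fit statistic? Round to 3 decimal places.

Ratio total = 15. Expected counts: 195×4/15 = 52, 195×2/15 = 26, 195×3/15 = 39, 195×6/15 = 78.
ch 1: (52 − 52)²/52 = 0/52 = 0.0000
ch 2: (23 − 26)²/26 = 9/26 = 0.3462
ch 3: (52 − 39)²/39 = 169/39 = 4.3333
ch 4: (68 − 78)²/78 = 100/78 = 1.2821
Sum = 5.962

5.962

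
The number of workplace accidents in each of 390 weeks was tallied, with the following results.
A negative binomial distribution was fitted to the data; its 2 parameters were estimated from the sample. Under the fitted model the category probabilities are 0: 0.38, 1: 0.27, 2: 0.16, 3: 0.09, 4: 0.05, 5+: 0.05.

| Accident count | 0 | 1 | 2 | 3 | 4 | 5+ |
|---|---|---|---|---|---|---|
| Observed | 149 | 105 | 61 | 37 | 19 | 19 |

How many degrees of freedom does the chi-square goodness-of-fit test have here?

There are k = 6 categories and 2 parameters estimated from the data, so df = 6 − 1 − 2 = 3.

3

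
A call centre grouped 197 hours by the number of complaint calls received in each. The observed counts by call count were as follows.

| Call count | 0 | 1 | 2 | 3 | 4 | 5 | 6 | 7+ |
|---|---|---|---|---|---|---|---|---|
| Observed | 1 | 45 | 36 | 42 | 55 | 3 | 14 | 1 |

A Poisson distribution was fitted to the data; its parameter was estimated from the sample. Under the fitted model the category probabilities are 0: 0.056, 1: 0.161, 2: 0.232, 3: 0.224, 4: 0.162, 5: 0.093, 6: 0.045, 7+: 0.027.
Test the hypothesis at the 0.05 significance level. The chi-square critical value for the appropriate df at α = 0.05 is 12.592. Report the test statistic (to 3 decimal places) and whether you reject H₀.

Expected counts E_i = n·p_i: 197×0.056 = 11.032, 197×0.161 = 31.717, 197×0.232 = 45.704, 197×0.224 = 44.128, 197×0.162 = 31.914, 197×0.093 = 18.321, 197×0.045 = 8.865, 197×0.027 = 5.319.
χ² = (1−11.032)²/11.032 + (45−31.717)²/31.717 + (36−45.704)²/45.704 + (42−44.128)²/44.128 + (55−31.914)²/31.914 + (3−18.321)²/18.321 + (14−8.865)²/8.865 + (1−5.319)²/5.319
   = 9.1226 + 5.5629 + 2.0604 + 0.1026 + 16.7000 + 12.8122 + 2.9744 + 3.5070
Sum = 52.842
df = 6. Since 52.842 > 12.592, we reject H₀.

52.842; reject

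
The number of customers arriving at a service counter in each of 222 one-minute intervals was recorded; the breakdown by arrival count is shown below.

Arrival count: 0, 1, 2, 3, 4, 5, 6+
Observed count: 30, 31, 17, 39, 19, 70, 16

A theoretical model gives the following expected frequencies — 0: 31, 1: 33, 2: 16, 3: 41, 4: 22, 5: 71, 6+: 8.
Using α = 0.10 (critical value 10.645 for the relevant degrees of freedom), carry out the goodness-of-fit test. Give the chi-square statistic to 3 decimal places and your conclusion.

χ² = (30−31)²/31 + (31−33)²/33 + (17−16)²/16 + (39−41)²/41 + (19−22)²/22 + (70−71)²/71 + (16−8)²/8
   = 0.0323 + 0.1212 + 0.0625 + 0.0976 + 0.4091 + 0.0141 + 8.0000
Sum = 8.737
df = 6. Since 8.737 < 10.645, we do not reject H₀.

8.737; do not reject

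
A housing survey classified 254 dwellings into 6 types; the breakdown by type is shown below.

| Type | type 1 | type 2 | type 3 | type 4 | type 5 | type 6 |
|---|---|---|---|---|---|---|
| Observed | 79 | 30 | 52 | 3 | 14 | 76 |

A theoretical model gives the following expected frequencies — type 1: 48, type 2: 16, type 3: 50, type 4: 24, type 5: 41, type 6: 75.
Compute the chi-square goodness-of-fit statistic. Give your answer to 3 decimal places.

χ² = (79−48)²/48 + (30−16)²/16 + (52−50)²/50 + (3−24)²/24 + (14−41)²/41 + (76−75)²/75
   = 20.0208 + 12.2500 + 0.0800 + 18.3750 + 17.7805 + 0.0133
Sum = 68.520

68.520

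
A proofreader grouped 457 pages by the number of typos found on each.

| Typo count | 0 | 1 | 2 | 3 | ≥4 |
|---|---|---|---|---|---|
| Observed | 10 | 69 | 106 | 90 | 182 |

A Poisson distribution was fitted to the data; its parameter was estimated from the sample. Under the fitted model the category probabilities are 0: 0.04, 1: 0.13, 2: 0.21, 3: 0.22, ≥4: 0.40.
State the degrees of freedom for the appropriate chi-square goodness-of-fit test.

There are k = 5 categories and 1 parameter estimated from the data, so df = 5 − 1 − 1 = 3.

3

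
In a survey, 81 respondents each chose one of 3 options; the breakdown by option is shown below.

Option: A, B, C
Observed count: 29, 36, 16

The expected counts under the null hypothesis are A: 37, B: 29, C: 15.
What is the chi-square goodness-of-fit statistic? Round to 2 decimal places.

3.49

cat         O        E   (O−E)²/E
A          29       37      1.730
B          36       29      1.690
C          16       15      0.067
Sum = 3.49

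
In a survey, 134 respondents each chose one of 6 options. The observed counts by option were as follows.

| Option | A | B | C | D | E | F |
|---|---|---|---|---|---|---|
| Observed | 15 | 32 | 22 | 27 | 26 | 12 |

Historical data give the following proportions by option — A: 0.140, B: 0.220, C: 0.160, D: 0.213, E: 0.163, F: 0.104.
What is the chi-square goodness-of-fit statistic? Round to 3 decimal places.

Expected counts E_i = n·p_i: 134×0.140 = 18.76, 134×0.220 = 29.48, 134×0.160 = 21.44, 134×0.213 = 28.542, 134×0.163 = 21.842, 134×0.104 = 13.936.
A: (15 − 18.76)²/18.76 = 14.1376/18.76 = 0.7536
B: (32 − 29.48)²/29.48 = 6.3504/29.48 = 0.2154
C: (22 − 21.44)²/21.44 = 0.3136/21.44 = 0.0146
D: (27 − 28.542)²/28.542 = 2.377764/28.542 = 0.0833
E: (26 − 21.842)²/21.842 = 17.288964/21.842 = 0.7915
F: (12 − 13.936)²/13.936 = 3.748096/13.936 = 0.2690
Sum = 2.127

2.127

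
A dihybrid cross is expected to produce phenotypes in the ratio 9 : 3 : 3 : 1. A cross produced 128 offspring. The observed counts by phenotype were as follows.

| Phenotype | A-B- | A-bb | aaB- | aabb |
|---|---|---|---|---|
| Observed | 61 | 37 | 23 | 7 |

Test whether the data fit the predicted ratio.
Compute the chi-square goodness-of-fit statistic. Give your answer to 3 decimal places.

8.889

Ratio total = 16. Expected counts: 128×9/16 = 72, 128×3/16 = 24, 128×3/16 = 24, 128×1/16 = 8.
cat         O        E   (O−E)²/E
A-B-       61       72     1.6806
A-bb       37       24     7.0417
aaB-       23       24     0.0417
aabb        7        8     0.1250
Sum = 8.889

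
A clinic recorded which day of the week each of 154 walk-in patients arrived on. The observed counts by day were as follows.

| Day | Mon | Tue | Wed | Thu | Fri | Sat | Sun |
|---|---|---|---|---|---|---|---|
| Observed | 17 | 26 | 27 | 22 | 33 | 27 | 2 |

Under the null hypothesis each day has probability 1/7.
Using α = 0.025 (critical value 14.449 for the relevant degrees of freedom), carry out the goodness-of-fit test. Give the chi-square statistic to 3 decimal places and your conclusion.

27.818; reject

Under H₀ each category has probability 1/7, so each expected count is 154/7 = 22.
cat         O        E   (O−E)²/E
Mon        17       22     1.1364
Tue        26       22     0.7273
Wed        27       22     1.1364
Thu        22       22     0.0000
Fri        33       22     5.5000
Sat        27       22     1.1364
Sun         2       22    18.1818
Sum = 27.818
df = 6. Since 27.818 > 14.449, we reject H₀.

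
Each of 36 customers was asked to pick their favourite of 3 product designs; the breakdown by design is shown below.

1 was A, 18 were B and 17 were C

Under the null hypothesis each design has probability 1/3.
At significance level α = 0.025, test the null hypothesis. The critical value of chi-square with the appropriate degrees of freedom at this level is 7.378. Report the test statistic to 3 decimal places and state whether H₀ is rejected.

Under H₀ each category has probability 1/3, so each expected count is 36/3 = 12.
cat         O        E   (O−E)²/E
A           1       12    10.0833
B          18       12     3.0000
C          17       12     2.0833
Sum = 15.167
df = 2. Since 15.167 > 7.378, we reject H₀.

15.167; reject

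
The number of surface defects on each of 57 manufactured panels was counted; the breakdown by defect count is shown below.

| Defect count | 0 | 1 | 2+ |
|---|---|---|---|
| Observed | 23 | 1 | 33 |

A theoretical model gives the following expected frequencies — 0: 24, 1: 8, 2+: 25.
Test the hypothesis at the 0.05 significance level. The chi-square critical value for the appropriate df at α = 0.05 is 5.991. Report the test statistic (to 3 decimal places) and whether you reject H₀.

8.727; reject

0: (23 − 24)²/24 = 1/24 = 0.0417
1: (1 − 8)²/8 = 49/8 = 6.1250
2+: (33 − 25)²/25 = 64/25 = 2.5600
Sum = 8.727
df = 2. Since 8.727 > 5.991, we reject H₀.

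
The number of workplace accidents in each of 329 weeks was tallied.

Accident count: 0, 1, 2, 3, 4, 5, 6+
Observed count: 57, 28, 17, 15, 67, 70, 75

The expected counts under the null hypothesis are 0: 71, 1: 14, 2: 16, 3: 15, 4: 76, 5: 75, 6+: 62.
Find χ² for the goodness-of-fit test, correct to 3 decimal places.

0: (57 − 71)²/71 = 196/71 = 2.7606
1: (28 − 14)²/14 = 196/14 = 14.0000
2: (17 − 16)²/16 = 1/16 = 0.0625
3: (15 − 15)²/15 = 0/15 = 0.0000
4: (67 − 76)²/76 = 81/76 = 1.0658
5: (70 − 75)²/75 = 25/75 = 0.3333
6+: (75 − 62)²/62 = 169/62 = 2.7258
Sum = 20.948

20.948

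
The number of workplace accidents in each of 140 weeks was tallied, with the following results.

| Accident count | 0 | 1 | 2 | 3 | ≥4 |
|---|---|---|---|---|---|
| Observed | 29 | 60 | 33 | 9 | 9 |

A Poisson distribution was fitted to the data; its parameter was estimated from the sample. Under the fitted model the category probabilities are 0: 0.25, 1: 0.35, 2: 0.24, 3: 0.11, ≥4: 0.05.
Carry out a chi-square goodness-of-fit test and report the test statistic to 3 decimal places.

6.740

Expected counts E_i = n·p_i: 140×0.25 = 35, 140×0.35 = 49, 140×0.24 = 33.6, 140×0.11 = 15.4, 140×0.05 = 7.
0: (29 − 35)²/35 = 36/35 = 1.0286
1: (60 − 49)²/49 = 121/49 = 2.4694
2: (33 − 33.6)²/33.6 = 0.36/33.6 = 0.0107
3: (9 − 15.4)²/15.4 = 40.96/15.4 = 2.6597
≥4: (9 − 7)²/7 = 4/7 = 0.5714
Sum = 6.740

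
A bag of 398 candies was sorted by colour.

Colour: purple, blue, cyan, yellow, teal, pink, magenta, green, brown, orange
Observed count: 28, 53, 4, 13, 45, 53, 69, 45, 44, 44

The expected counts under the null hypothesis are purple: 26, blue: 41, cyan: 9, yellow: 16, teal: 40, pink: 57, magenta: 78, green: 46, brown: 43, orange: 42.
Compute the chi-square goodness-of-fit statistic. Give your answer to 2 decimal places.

cat          O        E   (O−E)²/E
purple      28       26      0.154
blue        53       41      3.512
cyan         4        9      2.778
yellow      13       16      0.563
teal        45       40      0.625
pink        53       57      0.281
magenta     69       78      1.038
green       45       46      0.022
brown       44       43      0.023
orange      44       42      0.095
Sum = 9.09

9.09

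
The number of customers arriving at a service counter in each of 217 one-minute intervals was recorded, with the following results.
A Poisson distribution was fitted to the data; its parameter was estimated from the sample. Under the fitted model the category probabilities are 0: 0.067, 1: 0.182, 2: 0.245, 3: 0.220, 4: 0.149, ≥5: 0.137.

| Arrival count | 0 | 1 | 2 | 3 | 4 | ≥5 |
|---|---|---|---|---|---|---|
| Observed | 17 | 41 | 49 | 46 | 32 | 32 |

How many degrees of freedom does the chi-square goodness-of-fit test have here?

There are k = 6 categories and 1 parameter estimated from the data, so df = 6 − 1 − 1 = 4.

4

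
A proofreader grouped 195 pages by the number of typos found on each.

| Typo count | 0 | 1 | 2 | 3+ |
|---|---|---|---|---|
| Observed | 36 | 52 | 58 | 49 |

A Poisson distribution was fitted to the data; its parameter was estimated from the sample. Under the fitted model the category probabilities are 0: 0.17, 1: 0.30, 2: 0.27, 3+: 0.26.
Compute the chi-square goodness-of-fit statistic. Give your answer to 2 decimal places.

1.57

Expected counts E_i = n·p_i: 195×0.17 = 33.15, 195×0.30 = 58.5, 195×0.27 = 52.65, 195×0.26 = 50.7.
χ² = (36−33.15)²/33.15 + (52−58.5)²/58.5 + (58−52.65)²/52.65 + (49−50.7)²/50.7
   = 0.245 + 0.722 + 0.544 + 0.057
Sum = 1.57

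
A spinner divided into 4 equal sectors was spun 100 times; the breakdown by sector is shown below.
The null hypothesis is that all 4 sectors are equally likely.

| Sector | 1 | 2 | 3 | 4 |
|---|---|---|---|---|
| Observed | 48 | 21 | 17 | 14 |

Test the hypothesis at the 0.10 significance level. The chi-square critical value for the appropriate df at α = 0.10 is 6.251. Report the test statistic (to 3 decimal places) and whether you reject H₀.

Under H₀ each category has probability 1/4, so each expected count is 100/4 = 25.
cat         O        E   (O−E)²/E
1          48       25    21.1600
2          21       25     0.6400
3          17       25     2.5600
4          14       25     4.8400
Sum = 29.200
df = 3. Since 29.200 > 6.251, we reject H₀.

29.200; reject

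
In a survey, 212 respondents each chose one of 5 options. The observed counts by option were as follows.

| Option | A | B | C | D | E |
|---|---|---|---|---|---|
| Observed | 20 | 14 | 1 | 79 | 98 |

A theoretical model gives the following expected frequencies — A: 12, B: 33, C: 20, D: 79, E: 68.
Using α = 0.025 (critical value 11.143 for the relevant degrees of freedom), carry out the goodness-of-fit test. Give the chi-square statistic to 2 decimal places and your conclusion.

cat         O        E   (O−E)²/E
A          20       12      5.333
B          14       33     10.939
C           1       20     18.050
D          79       79      0.000
E          98       68     13.235
Sum = 47.56
df = 4. Since 47.56 > 11.143, we reject H₀.

47.56; reject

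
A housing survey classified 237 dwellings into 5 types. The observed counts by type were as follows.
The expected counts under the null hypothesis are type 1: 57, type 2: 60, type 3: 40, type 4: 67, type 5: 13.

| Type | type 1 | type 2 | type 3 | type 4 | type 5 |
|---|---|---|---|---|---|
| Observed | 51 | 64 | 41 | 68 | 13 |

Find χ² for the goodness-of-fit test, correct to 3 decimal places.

0.938

cat         O        E   (O−E)²/E
type 1     51       57     0.6316
type 2     64       60     0.2667
type 3     41       40     0.0250
type 4     68       67     0.0149
type 5     13       13     0.0000
Sum = 0.938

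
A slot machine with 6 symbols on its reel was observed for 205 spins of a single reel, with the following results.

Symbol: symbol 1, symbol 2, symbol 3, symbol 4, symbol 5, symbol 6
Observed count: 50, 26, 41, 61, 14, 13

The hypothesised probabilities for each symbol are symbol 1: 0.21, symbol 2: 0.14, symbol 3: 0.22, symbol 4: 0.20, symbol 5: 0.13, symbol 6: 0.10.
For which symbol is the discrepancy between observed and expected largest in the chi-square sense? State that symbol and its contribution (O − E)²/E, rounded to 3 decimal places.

Expected counts E_i = n·p_i: 205×0.21 = 43.05, 205×0.14 = 28.7, 205×0.22 = 45.1, 205×0.20 = 41, 205×0.13 = 26.65, 205×0.10 = 20.5.
cat           O        E   (O−E)²/E
symbol 1     50    43.05     1.1220
symbol 2     26     28.7     0.2540
symbol 3     41     45.1     0.3727
symbol 4     61       41     9.7561
symbol 5     14    26.65     6.0046
symbol 6     13     20.5     2.7439
The largest term is for symbol 4: 9.756.

symbol 4, 9.756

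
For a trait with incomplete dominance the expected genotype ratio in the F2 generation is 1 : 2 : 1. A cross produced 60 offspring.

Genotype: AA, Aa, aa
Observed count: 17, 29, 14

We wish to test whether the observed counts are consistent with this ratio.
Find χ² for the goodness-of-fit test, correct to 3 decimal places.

0.367

Ratio total = 4. Expected counts: 60×1/4 = 15, 60×2/4 = 30, 60×1/4 = 15.
AA: (17 − 15)²/15 = 4/15 = 0.2667
Aa: (29 − 30)²/30 = 1/30 = 0.0333
aa: (14 − 15)²/15 = 1/15 = 0.0667
Sum = 0.367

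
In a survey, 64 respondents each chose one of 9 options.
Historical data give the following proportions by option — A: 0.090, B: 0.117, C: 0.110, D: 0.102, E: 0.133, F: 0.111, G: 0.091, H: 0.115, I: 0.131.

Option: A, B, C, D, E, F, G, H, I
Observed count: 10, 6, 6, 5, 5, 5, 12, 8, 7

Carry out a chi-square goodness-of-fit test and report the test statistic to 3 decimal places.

Expected counts E_i = n·p_i: 64×0.090 = 5.76, 64×0.117 = 7.488, 64×0.110 = 7.04, 64×0.102 = 6.528, 64×0.133 = 8.512, 64×0.111 = 7.104, 64×0.091 = 5.824, 64×0.115 = 7.36, 64×0.131 = 8.384.
A: (10 − 5.76)²/5.76 = 17.9776/5.76 = 3.1211
B: (6 − 7.488)²/7.488 = 2.214144/7.488 = 0.2957
C: (6 − 7.04)²/7.04 = 1.0816/7.04 = 0.1536
D: (5 − 6.528)²/6.528 = 2.334784/6.528 = 0.3577
E: (5 − 8.512)²/8.512 = 12.334144/8.512 = 1.4490
F: (5 − 7.104)²/7.104 = 4.426816/7.104 = 0.6231
G: (12 − 5.824)²/5.824 = 38.142976/5.824 = 6.5493
H: (8 − 7.36)²/7.36 = 0.4096/7.36 = 0.0557
I: (7 − 8.384)²/8.384 = 1.915456/8.384 = 0.2285
Sum = 12.834

12.834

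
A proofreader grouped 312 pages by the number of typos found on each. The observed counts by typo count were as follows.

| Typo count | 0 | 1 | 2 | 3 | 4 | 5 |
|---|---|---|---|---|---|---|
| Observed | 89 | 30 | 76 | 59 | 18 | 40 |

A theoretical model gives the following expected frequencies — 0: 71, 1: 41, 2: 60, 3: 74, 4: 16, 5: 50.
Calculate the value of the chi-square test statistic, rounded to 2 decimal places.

cat         O        E   (O−E)²/E
0          89       71      4.563
1          30       41      2.951
2          76       60      4.267
3          59       74      3.041
4          18       16      0.250
5          40       50      2.000
Sum = 17.07

17.07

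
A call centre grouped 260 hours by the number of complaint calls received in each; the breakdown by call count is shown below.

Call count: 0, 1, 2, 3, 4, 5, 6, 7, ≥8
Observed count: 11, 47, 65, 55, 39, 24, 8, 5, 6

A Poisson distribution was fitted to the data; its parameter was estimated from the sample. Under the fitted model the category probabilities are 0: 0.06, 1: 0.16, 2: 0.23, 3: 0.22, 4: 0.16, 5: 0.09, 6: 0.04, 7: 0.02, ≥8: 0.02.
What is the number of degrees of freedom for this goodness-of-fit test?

There are k = 9 categories and 1 parameter estimated from the data, so df = 9 − 1 − 1 = 7.

7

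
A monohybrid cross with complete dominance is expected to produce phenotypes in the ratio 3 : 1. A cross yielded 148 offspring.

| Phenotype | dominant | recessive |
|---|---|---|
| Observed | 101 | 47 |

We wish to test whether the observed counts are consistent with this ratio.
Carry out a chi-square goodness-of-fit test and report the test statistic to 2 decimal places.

Ratio total = 4. Expected counts: 148×3/4 = 111, 148×1/4 = 37.
dominant: (101 − 111)²/111 = 100/111 = 0.901
recessive: (47 − 37)²/37 = 100/37 = 2.703
Sum = 3.60

3.60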